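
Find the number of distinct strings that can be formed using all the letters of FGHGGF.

FGHGGF has 6 letters with F appearing twice and G appearing 3 times.
So there are 6! / (3!·2!) = 60 distinguishable arrangements.

60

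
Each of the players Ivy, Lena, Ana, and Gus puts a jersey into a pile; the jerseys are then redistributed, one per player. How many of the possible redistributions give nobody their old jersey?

9

This is the derangement count D_4: permutations of 4 items with no fixed point.
By inclusion–exclusion this is Σ_{j=0}^{4} (−1)^j C(4,j)·(4−j)!.
Computing: 24 − 24 + 12 − 4 + 1 = 9.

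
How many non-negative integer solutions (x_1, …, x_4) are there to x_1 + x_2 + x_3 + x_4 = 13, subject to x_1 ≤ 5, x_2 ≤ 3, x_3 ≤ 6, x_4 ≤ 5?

Without the upper bounds there are C(16,3) = 560 ways to split 13 among 4 variables.
Subtract solutions that violate a single cap (substitute x_i' = x_i − (cap_i+1)): x_1 ≥ 6 gives C(10,3) = 120; x_2 ≥ 4 gives C(12,3) = 220; x_3 ≥ 7 gives C(9,3) = 84; x_4 ≥ 6 gives C(10,3) = 120. Together 544.
Add back pairs where two caps are both exceeded: 20 + 1 + 4 + 10 + 20 + 1 = 56.
By inclusion–exclusion the count is 560 − 544 + 56 = 72.

72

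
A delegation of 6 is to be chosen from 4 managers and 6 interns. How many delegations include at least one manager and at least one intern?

Unrestricted: C(10,6) = 210 ways to pick any 6 of the 10.
Subtract selections that omit an entire group: no managers → C(6,6) = 1; no interns → C(4,6) = 0.
Both groups omitted at once is impossible, so 210 − 1 = 209.

209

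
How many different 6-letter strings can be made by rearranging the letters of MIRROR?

Letter multiplicities in MIRROR: I×1, M×1, O×1, R×3.
So there are 6! / (3!) = 120 distinguishable arrangements.

120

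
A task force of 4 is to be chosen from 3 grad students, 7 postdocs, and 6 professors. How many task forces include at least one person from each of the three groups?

Total 4-person selections from all 16: C(16,4) = 1820.
Selections missing a whole group: no grad students → C(13,4) = 715; no postdocs → C(9,4) = 126; no professors → C(10,4) = 210.
Add back selections omitting two groups (i.e. drawn from a single group): C(3,4) + C(7,4) + C(6,4) = 50.
By inclusion–exclusion: 1820 − 1051 + 50 = 819.

819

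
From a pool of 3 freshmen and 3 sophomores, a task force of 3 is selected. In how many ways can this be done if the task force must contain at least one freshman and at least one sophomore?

18

With no constraint there are C(6,3) = 20 possible selections.
Subtract selections that omit an entire group: no freshmen → C(3,3) = 1; no sophomores → C(3,3) = 1.
Both groups omitted at once is impossible, so 20 − 2 = 18.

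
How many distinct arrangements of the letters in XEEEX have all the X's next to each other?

4

Treat the 2 copies of X as a single block. The multiset to arrange is then {XX, E, E, E}, 4 items in all.
That gives (4)!/(3!) = 4 arrangements.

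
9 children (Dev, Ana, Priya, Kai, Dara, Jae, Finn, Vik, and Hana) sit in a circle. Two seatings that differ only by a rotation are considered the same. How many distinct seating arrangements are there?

40320

Around a circle, 9 distinct people have 9!/9 = (8)! = 40320 rotationally distinct seatings.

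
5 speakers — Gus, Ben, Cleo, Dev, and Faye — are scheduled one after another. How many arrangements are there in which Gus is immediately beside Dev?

Glue Gus and Dev into one block (2 internal orders), leaving 4 units to arrange in a row.
So the count is 2·(4)! = 48.

48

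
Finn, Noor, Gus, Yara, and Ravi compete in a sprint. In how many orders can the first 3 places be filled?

There are 5 choices for 1st place, 4 for 2nd, and 3 for 3rd.
That gives 5 × 4 × 3 = 60.

60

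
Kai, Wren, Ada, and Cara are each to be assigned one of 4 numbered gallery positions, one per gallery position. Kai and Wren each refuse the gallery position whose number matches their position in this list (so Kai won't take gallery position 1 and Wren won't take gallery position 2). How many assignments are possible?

Let Aᵢ (for i ∈ {1, 2}) be the placements that put person i in their forbidden gallery position. Any j of these fix j positions, leaving (4−j)! ways to fill the rest, and there are C(2,j) ways to pick which j.
By inclusion–exclusion, the number of valid placements is Σ_{j=0}^{2} (−1)^j C(2,j)·(4−j)!.
Computing: 24 − 12 + 2 = 14.

14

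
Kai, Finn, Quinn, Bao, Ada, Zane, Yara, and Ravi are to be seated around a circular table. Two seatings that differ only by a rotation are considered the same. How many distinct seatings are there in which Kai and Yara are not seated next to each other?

3600

All circular seatings of 8 people number (7)! = 5040.
Seatings with Kai beside Yara: treat them as a block with 2 internal orders, giving 2 × (6)! = 1440.
Subtracting, 5040 − 1440 = 3600.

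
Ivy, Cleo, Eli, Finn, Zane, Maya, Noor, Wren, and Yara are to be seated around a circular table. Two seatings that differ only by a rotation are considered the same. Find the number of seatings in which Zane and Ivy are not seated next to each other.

30240

Without the restriction there are (8)! = 40320 seatings.
Those with Zane next to Ivy: fuse the pair into one unit and seat 8 units around a circle — 2·(7)! = 10080.
Subtracting, 40320 − 10080 = 30240.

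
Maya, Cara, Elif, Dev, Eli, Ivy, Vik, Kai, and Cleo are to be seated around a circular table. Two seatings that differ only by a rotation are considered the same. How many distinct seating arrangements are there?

40320

Seat Maya anywhere (absorbing the rotational symmetry), then permute the other 8: (8)! = 40320.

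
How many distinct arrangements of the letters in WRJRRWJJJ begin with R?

420

With the first slot taken by R, it remains to arrange the other 8 letters (WJRRWJJJ).
Those 8 letters have J appearing 4 times, R appearing twice, and W appearing twice, giving (8)!/(4!·2!·2!) = 420.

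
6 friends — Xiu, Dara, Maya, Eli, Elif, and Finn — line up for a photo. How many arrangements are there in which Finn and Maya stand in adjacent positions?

240

Treat {Finn, Maya} as a single unit. There are 5 units to order, and the pair itself can be ordered 2 ways.
That gives 2 × 5! = 2 × 120 = 240.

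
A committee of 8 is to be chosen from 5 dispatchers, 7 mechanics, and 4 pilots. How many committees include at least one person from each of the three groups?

12201

Total 8-person selections from all 16: C(16,8) = 12870.
Selections missing a whole group: no dispatchers → C(11,8) = 165; no mechanics → C(9,8) = 9; no pilots → C(12,8) = 495.
Add back selections omitting two groups (i.e. drawn from a single group): C(5,8) + C(7,8) + C(4,8) = 0.
By inclusion–exclusion: 12870 − 669 + 0 = 12201.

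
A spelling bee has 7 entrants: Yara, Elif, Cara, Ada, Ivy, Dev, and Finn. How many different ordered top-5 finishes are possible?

2520

There are 7 choices for 1st place, 6 for 2nd, and so on down to 3 for position 5.
That gives 7 × 6 × 5 × 4 × 3 = 2520.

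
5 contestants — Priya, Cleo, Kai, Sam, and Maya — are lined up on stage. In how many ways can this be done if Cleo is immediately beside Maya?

Treat {Cleo, Maya} as a single unit. There are 4 units to order, and the pair itself can be ordered 2 ways.
That gives 2 × 4! = 2 × 24 = 48.

48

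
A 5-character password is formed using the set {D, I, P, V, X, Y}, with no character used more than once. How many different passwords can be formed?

This is a permutation of 5 out of 6: P(6,5) = 6!/1!.
6 × 5 × 4 × 3 × 2 = 720.

720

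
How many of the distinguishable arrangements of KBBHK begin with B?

12

Fix B in the first position and arrange the remaining 4 letters.
Those 4 letters have K appearing twice, giving (4)!/(2!) = 12.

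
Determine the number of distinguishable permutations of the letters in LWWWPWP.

105

Letter multiplicities in LWWWPWP: L×1, P×2, W×4.
Dividing 7! = 5040 by 4!·2! = 48 for the repeated letters gives 105.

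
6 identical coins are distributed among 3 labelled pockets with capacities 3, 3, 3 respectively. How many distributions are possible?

By stars and bars, unrestricted non-negative solutions to x_1+…+x_3 = 6 number C(6+2,2) = 28.
Subtract solutions that violate a single cap (substitute x_i' = x_i − (cap_i+1)): x_1 ≥ 4 gives C(4,2) = 6; x_2 ≥ 4 gives C(4,2) = 6; x_3 ≥ 4 gives C(4,2) = 6. Together 18.
No two caps can be exceeded simultaneously, so the pair terms are all 0.
By inclusion–exclusion the count is 28 − 18 + 0 = 10.

10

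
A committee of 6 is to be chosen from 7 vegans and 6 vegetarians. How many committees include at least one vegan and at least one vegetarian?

Total 6-person selections from all 13: C(13,6) = 1716.
Subtract selections that omit an entire group: no vegans → C(6,6) = 1; no vegetarians → C(7,6) = 7.
Both groups omitted at once is impossible, so 1716 − 8 = 1708.

1708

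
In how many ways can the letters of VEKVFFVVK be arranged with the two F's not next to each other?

2940

There are 9!/(4!·2!·2!) = 3780 arrangements of VEKVFFVVK in total.
Arrangements with the F's together: treat FF as one letter, giving (8)!/(4!·2!) = 840.
Subtracting, 3780 − 840 = 2940 arrangements keep the F's apart.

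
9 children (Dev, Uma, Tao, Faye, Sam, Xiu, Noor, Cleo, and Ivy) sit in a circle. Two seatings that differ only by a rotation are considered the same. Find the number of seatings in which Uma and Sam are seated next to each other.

10080

Treat {Uma, Sam} as one unit (2 internal orders) and seat the resulting 8 units around the table: (7)! circular arrangements.
So 2 × (7)! = 2 × 5040 = 10080.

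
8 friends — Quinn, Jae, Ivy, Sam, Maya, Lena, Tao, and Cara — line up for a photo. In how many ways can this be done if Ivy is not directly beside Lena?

There are 8! = 40320 arrangements in all. If Ivy and Lena are adjacent, merging them into one block gives 2·(7)! = 10080 arrangements.
Complementary counting: 40320 − 10080 = 30240.

30240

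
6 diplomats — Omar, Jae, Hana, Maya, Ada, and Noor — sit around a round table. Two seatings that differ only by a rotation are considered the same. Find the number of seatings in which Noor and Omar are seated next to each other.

Treat {Noor, Omar} as one unit (2 internal orders) and seat the resulting 5 units around the table: (4)! circular arrangements.
So 2 × (4)! = 2 × 24 = 48.

48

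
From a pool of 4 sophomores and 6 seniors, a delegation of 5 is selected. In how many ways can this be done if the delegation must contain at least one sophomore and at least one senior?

With no constraint there are C(10,5) = 252 possible selections.
Subtract selections that omit an entire group: no sophomores → C(6,5) = 6; no seniors → C(4,5) = 0.
Both groups omitted at once is impossible, so 252 − 6 = 246.

246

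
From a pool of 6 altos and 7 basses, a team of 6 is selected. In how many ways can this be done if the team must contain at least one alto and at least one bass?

Total 6-person selections from all 13: C(13,6) = 1716.
Subtract selections that omit an entire group: no altos → C(7,6) = 7; no basses → C(6,6) = 1.
Both groups omitted at once is impossible, so 1716 − 8 = 1708.

1708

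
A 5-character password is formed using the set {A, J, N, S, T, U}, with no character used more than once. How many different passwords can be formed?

720

With no repetition, fill the 5 characters in order: 6 choices, then 5, down to 2.
6 × 5 × 4 × 3 × 2 = 720.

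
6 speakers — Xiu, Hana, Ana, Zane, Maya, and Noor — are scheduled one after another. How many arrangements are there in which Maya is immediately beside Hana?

Treat {Maya, Hana} as a single unit. There are 5 units to order, and the pair itself can be ordered 2 ways.
So the count is 2·(5)! = 240.

240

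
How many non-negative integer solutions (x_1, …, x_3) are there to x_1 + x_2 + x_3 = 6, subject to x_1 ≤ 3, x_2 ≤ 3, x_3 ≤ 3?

10

Ignoring the caps, the number of non-negative solutions to x_1+…+x_3 = 6 is C(8,2) = 28.
Subtract solutions that violate a single cap (substitute x_i' = x_i − (cap_i+1)): x_1 ≥ 4 gives C(4,2) = 6; x_2 ≥ 4 gives C(4,2) = 6; x_3 ≥ 4 gives C(4,2) = 6. Together 18.
No two caps can be exceeded simultaneously, so the pair terms are all 0.
By inclusion–exclusion the count is 28 − 18 + 0 = 10.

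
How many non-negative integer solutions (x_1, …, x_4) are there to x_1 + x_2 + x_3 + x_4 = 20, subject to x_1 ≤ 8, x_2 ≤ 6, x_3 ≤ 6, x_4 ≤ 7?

Without the upper bounds there are C(23,3) = 1771 ways to split 20 among 4 variables.
Subtract solutions that violate a single cap (substitute x_i' = x_i − (cap_i+1)): x_1 ≥ 9 gives C(14,3) = 364; x_2 ≥ 7 gives C(16,3) = 560; x_3 ≥ 7 gives C(16,3) = 560; x_4 ≥ 8 gives C(15,3) = 455. Together 1939.
Add back pairs where two caps are both exceeded: 35 + 35 + 20 + 84 + 56 + 56 = 286.
By inclusion–exclusion the count is 1771 − 1939 + 286 = 118.

118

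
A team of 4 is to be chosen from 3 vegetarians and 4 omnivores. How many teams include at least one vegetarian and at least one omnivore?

34

With no constraint there are C(7,4) = 35 possible selections.
Selections missing a whole group: no vegetarians → C(4,4) = 1; no omnivores → C(3,4) = 0.
Both groups omitted at once is impossible, so 35 − 1 = 34.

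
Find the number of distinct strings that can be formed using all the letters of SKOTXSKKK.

The 9 letters of SKOTXSKKK have repeats: K appearing 4 times and S appearing twice.
Dividing 9! = 362880 by 4!·2! = 48 for the repeated letters gives 7560.

7560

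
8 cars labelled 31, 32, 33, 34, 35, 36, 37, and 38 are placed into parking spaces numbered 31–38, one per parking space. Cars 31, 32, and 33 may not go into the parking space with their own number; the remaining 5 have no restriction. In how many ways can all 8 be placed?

27240

Let Aᵢ (for i ∈ {31, 32, 33}) be the placements that put car i in its forbidden parking space. Any j of these fix j positions, leaving (8−j)! ways to fill the rest, and there are C(3,j) ways to pick which j.
By inclusion–exclusion, the number of valid placements is Σ_{j=0}^{3} (−1)^j C(3,j)·(8−j)!.
Computing: 40320 − 15120 + 2160 − 120 = 27240.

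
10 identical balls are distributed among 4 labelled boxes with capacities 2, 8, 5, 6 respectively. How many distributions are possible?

Ignoring the caps, the number of non-negative solutions to x_1+…+x_4 = 10 is C(13,3) = 286.
Subtract solutions that violate a single cap (substitute x_i' = x_i − (cap_i+1)): x_1 ≥ 3 gives C(10,3) = 120; x_2 ≥ 9 gives C(4,3) = 4; x_3 ≥ 6 gives C(7,3) = 35; x_4 ≥ 7 gives C(6,3) = 20. Together 179.
Add back pairs where two caps are both exceeded: 0 + 4 + 1 + 0 + 0 + 0 = 5.
By inclusion–exclusion the count is 286 − 179 + 5 = 112.

112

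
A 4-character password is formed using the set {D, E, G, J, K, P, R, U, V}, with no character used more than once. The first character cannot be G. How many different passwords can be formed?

2688

The first character has 9−1 = 8 choices (anything except G).
The remaining 3 characters are filled from the other 8 symbols without repetition: 8 × 7 × 6 = 336.
Total: 8 × 336 = 2688.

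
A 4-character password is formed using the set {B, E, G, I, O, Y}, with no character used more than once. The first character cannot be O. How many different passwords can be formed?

The first character has 6−1 = 5 choices (anything except O).
The remaining 3 characters are filled from the other 5 symbols without repetition: 5 × 4 × 3 = 60.
Total: 5 × 60 = 300.

300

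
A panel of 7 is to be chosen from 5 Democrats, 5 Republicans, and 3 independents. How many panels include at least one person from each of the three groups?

1580

With no constraint there are C(13,7) = 1716 possible selections.
Selections missing a whole group: no Democrats → C(8,7) = 8; no Republicans → C(8,7) = 8; no independents → C(10,7) = 120.
Add back selections omitting two groups (i.e. drawn from a single group): C(5,7) + C(5,7) + C(3,7) = 0.
By inclusion–exclusion: 1716 − 136 + 0 = 1580.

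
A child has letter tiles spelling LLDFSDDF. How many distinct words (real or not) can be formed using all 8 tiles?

1680

LLDFSDDF has 8 letters with D appearing 3 times, F appearing twice, and L appearing twice.
So there are 8! / (3!·2!·2!) = 1680 distinguishable arrangements.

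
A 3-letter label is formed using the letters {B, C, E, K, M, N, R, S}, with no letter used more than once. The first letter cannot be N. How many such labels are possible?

The first letter has 8−1 = 7 choices (anything except N).
The remaining 2 letters are filled from the other 7 symbols without repetition: 7 × 6 = 42.
Total: 7 × 42 = 294.

294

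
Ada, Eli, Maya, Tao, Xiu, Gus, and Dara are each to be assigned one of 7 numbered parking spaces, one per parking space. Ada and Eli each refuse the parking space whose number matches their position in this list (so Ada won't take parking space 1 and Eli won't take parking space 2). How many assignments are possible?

Let Aᵢ (for i ∈ {1, 2}) be the placements that put person i in their forbidden parking space. Any j of these fix j positions, leaving (7−j)! ways to fill the rest, and there are C(2,j) ways to pick which j.
By inclusion–exclusion, the number of valid placements is Σ_{j=0}^{2} (−1)^j C(2,j)·(7−j)!.
Computing: 5040 − 1440 + 120 = 3720.

3720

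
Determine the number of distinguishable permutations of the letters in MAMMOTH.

Letter multiplicities in MAMMOTH: A×1, H×1, M×3, O×1, T×1.
So there are 7! / (3!) = 840 distinguishable arrangements.

840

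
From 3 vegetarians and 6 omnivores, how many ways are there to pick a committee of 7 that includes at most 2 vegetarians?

21

Split by how many vegetarians are chosen (0 through 2).
Sum: C(3,0)·C(6,7) + C(3,1)·C(6,6) + C(3,2)·C(6,5) = 0 + 3 + 18 = 21.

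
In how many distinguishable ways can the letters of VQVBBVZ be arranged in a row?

420

VQVBBVZ has 7 letters with B appearing twice and V appearing 3 times.
Dividing 7! = 5040 by 3!·2! = 12 for the repeated letters gives 420.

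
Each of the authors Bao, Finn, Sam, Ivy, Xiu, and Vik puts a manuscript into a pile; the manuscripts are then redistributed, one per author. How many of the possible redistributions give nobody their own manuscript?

265

Count assignments avoiding every fixed point. For any j of the 6 authors fixed to their own manuscript, the other 6−j can be arranged in (6−j)! ways.
By inclusion–exclusion this is Σ_{j=0}^{6} (−1)^j C(6,j)·(6−j)!.
Computing: 720 − 720 + 360 − 120 + 30 − 6 + 1 = 265.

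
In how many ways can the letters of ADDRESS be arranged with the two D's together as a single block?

Treat the 2 copies of D as a single block. The multiset to arrange is then {DD, A, E, R, S, S}, 6 items in all.
That gives (6)!/(2!) = 360 arrangements.

360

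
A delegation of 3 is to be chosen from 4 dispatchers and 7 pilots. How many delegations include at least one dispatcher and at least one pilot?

126

Unrestricted: C(11,3) = 165 ways to pick any 3 of the 11.
Selections missing a whole group: no dispatchers → C(7,3) = 35; no pilots → C(4,3) = 4.
Both groups omitted at once is impossible, so 165 − 39 = 126.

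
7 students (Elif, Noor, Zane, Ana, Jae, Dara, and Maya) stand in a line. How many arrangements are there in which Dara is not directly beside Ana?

There are 7! = 5040 arrangements in all. If Dara and Ana are adjacent, merging them into one block gives 2·(6)! = 1440 arrangements.
Complementary counting: 5040 − 1440 = 3600.

3600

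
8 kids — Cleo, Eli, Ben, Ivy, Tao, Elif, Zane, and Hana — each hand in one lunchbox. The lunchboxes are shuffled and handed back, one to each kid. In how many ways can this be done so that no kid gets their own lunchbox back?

Let Aᵢ be the assignments in which kid i gets their own lunchbox. We want the size of the complement of A₁∪…∪A_8.
By inclusion–exclusion this is Σ_{j=0}^{8} (−1)^j C(8,j)·(8−j)!.
Computing: 40320 − 40320 + 20160 − 6720 + 1680 − 336 + 56 − 8 + 1 = 14833.

14833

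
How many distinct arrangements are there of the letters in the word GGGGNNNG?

GGGGNNNG has 8 letters with G appearing 5 times and N appearing 3 times.
The number of distinct arrangements is 8!/(5!·3!) = 40320/720 = 56.

56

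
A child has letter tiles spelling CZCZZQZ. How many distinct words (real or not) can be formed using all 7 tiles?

CZCZZQZ has 7 letters with C appearing twice and Z appearing 4 times.
So there are 7! / (4!·2!) = 105 distinguishable arrangements.

105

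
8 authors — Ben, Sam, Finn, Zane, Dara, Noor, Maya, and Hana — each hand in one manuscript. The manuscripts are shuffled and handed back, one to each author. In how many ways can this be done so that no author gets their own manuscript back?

14833

Let Aᵢ be the assignments in which author i gets their own manuscript. We want the size of the complement of A₁∪…∪A_8.
By inclusion–exclusion this is Σ_{j=0}^{8} (−1)^j C(8,j)·(8−j)!.
Computing: 40320 − 40320 + 20160 − 6720 + 1680 − 336 + 56 − 8 + 1 = 14833.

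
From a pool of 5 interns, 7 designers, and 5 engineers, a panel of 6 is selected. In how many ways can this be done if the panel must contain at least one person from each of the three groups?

With no constraint there are C(17,6) = 12376 possible selections.
Selections missing a whole group: no interns → C(12,6) = 924; no designers → C(10,6) = 210; no engineers → C(12,6) = 924.
Add back selections omitting two groups (i.e. drawn from a single group): C(5,6) + C(7,6) + C(5,6) = 7.
By inclusion–exclusion: 12376 − 2058 + 7 = 10325.

10325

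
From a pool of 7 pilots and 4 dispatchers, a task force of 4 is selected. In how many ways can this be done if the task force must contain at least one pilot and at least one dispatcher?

294

Unrestricted: C(11,4) = 330 ways to pick any 4 of the 11.
Selections missing a whole group: no pilots → C(4,4) = 1; no dispatchers → C(7,4) = 35.
Both groups omitted at once is impossible, so 330 − 36 = 294.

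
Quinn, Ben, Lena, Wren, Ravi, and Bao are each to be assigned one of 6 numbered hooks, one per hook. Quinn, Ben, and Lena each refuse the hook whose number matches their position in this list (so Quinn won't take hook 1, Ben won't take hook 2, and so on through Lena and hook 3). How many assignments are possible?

426

Let Aᵢ (for i ∈ {1, 2, 3}) be the placements that put person i in their forbidden hook. Any j of these fix j positions, leaving (6−j)! ways to fill the rest, and there are C(3,j) ways to pick which j.
By inclusion–exclusion, the number of valid placements is Σ_{j=0}^{3} (−1)^j C(3,j)·(6−j)!.
Computing: 720 − 360 + 72 − 6 = 426.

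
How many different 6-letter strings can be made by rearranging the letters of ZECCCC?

30

ZECCCC has 6 letters with C appearing 4 times.
The number of distinct arrangements is 6!/(4!) = 720/24 = 30.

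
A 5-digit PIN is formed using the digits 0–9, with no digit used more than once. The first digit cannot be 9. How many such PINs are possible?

The first digit has 10−1 = 9 choices (anything except 9).
The remaining 4 digits are filled from the other 9 symbols without repetition: 9 × 8 × 7 × 6 = 3024.
Total: 9 × 3024 = 27216.

27216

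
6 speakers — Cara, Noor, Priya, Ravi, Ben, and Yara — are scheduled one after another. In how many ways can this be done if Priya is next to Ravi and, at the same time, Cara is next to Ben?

96

Treat {Priya,Ravi} as one block (2 orders) and {Cara,Ben} as another (2 orders).
That leaves 4 units to arrange: 2 × 2 × 4! = 4 × 24 = 96.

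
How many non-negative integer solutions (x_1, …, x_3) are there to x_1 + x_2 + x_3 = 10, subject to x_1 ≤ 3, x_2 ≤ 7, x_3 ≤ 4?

Without the upper bounds there are C(12,2) = 66 ways to split 10 among 3 variables.
Subtract solutions that violate a single cap (substitute x_i' = x_i − (cap_i+1)): x_1 ≥ 4 gives C(8,2) = 28; x_2 ≥ 8 gives C(4,2) = 6; x_3 ≥ 5 gives C(7,2) = 21. Together 55.
Add back pairs where two caps are both exceeded: 0 + 3 + 0 = 3.
By inclusion–exclusion the count is 66 − 55 + 3 = 14.

14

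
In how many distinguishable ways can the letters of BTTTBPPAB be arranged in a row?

5040

The 9 letters of BTTTBPPAB have repeats: B appearing 3 times, P appearing twice, and T appearing 3 times.
So there are 9! / (3!·3!·2!) = 5040 distinguishable arrangements.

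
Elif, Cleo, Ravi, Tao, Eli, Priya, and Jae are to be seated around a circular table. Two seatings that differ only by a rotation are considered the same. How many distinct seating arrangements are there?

720

Seat Elif anywhere (absorbing the rotational symmetry), then permute the other 6: (6)! = 720.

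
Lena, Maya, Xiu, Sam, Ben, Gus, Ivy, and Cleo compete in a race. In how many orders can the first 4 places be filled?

1680

This is an ordered selection of 4 from 8: P(8,4).
That gives 8 × 7 × 6 × 5 = 1680.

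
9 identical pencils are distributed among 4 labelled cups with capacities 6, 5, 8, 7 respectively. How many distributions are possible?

185

Without the upper bounds there are C(12,3) = 220 ways to split 9 among 4 cups.
Subtract solutions that violate a single cap (substitute x_i' = x_i − (cap_i+1)): x_1 ≥ 7 gives C(5,3) = 10; x_2 ≥ 6 gives C(6,3) = 20; x_3 ≥ 9 gives C(3,3) = 1; x_4 ≥ 8 gives C(4,3) = 4. Together 35.
No two caps can be exceeded simultaneously, so the pair terms are all 0.
By inclusion–exclusion the count is 220 − 35 + 0 = 185.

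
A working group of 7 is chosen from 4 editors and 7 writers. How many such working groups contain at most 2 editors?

155

Split by how many editors are chosen (0 through 2).
Sum: C(4,0)·C(7,7) + C(4,1)·C(7,6) + C(4,2)·C(7,5) = 1 + 28 + 126 = 155.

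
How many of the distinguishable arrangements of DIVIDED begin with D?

180

Fix D in the first position and arrange the remaining 6 letters.
Those 6 letters have D appearing twice and I appearing twice, giving (6)!/(2!·2!) = 180.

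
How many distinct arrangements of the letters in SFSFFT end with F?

30

Fix F in the last position and arrange the remaining 5 letters.
Those 5 letters have F appearing twice and S appearing twice, giving (5)!/(2!·2!) = 30.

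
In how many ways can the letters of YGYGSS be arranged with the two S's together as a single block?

Treat the 2 copies of S as a single block. The multiset to arrange is then {SS, G, G, Y, Y}, 5 items in all.
That gives (5)!/(2!·2!) = 30 arrangements.

30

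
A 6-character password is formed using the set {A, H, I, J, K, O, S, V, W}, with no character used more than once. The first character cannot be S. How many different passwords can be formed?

The first character has 9−1 = 8 choices (anything except S).
The remaining 5 characters are filled from the other 8 symbols without repetition: 8 × 7 × 6 × 5 × 4 = 6720.
Total: 8 × 6720 = 53760.

53760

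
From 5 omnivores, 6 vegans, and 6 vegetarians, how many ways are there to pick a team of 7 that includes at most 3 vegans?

16632

Split by how many vegans are chosen (0 through 3).
Sum: C(6,0)·C(11,7) + C(6,1)·C(11,6) + C(6,2)·C(11,5) + C(6,3)·C(11,4) = 330 + 2772 + 6930 + 6600 = 16632.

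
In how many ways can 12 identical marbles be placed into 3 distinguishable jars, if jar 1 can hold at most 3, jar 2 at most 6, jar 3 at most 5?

6

Without the upper bounds there are C(14,2) = 91 ways to split 12 among 3 jars.
Subtract solutions that violate a single cap (substitute x_i' = x_i − (cap_i+1)): x_1 ≥ 4 gives C(10,2) = 45; x_2 ≥ 7 gives C(7,2) = 21; x_3 ≥ 6 gives C(8,2) = 28. Together 94.
Add back pairs where two caps are both exceeded: 3 + 6 + 0 = 9.
By inclusion–exclusion the count is 91 − 94 + 9 = 6.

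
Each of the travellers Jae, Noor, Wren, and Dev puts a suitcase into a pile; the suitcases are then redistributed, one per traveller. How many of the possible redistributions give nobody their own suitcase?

Count assignments avoiding every fixed point. For any j of the 4 travellers fixed to their own suitcase, the other 4−j can be arranged in (4−j)! ways.
By inclusion–exclusion this is Σ_{j=0}^{4} (−1)^j C(4,j)·(4−j)!.
Computing: 24 − 24 + 12 − 4 + 1 = 9.

9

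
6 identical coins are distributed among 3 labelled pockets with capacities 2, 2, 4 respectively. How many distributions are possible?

6

Ignoring the caps, the number of non-negative solutions to x_1+…+x_3 = 6 is C(8,2) = 28.
Subtract solutions that violate a single cap (substitute x_i' = x_i − (cap_i+1)): x_1 ≥ 3 gives C(5,2) = 10; x_2 ≥ 3 gives C(5,2) = 10; x_3 ≥ 5 gives C(3,2) = 3. Together 23.
Add back pairs where two caps are both exceeded: 1 + 0 + 0 = 1.
By inclusion–exclusion the count is 28 − 23 + 1 = 6.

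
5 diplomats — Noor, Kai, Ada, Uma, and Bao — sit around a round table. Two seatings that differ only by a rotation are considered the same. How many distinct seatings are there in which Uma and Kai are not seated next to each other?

12

Without the restriction there are (4)! = 24 seatings.
Those with Uma next to Kai: fuse the pair into one unit and seat 4 units around a circle — 2·(3)! = 12.
Subtracting, 24 − 12 = 12.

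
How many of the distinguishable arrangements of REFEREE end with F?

15

Fix F in the last position and arrange the remaining 6 letters.
Those 6 letters have E appearing 4 times and R appearing twice, giving (6)!/(4!·2!) = 15.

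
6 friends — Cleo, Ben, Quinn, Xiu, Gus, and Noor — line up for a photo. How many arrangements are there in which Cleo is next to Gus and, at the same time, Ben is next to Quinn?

96

Treat {Cleo,Gus} as one block (2 orders) and {Ben,Quinn} as another (2 orders).
That leaves 4 units to arrange: 2 × 2 × 4! = 4 × 24 = 96.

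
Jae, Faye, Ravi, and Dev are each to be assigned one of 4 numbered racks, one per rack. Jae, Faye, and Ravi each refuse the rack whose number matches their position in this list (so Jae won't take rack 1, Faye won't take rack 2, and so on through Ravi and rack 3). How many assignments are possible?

Let Aᵢ (for i ∈ {1, 2, 3}) be the placements that put person i in their forbidden rack. Any j of these fix j positions, leaving (4−j)! ways to fill the rest, and there are C(3,j) ways to pick which j.
By inclusion–exclusion, the number of valid placements is Σ_{j=0}^{3} (−1)^j C(3,j)·(4−j)!.
Computing: 24 − 18 + 6 − 1 = 11.

11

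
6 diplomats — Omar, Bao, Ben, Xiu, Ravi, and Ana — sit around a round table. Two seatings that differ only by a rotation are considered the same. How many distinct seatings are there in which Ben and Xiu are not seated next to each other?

72

All circular seatings of 6 people number (5)! = 120.
Seatings with Ben beside Xiu: treat them as a block with 2 internal orders, giving 2 × (4)! = 48.
Subtracting, 120 − 48 = 72.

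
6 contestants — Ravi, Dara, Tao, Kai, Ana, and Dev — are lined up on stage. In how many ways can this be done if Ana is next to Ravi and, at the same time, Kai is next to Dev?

96

Treat {Ana,Ravi} as one block (2 orders) and {Kai,Dev} as another (2 orders).
That leaves 4 units to arrange: 2 × 2 × 4! = 4 × 24 = 96.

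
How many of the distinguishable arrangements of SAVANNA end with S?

Fix S in the last position and arrange the remaining 6 letters.
Those 6 letters have A appearing 3 times and N appearing twice, giving (6)!/(3!·2!) = 60.

60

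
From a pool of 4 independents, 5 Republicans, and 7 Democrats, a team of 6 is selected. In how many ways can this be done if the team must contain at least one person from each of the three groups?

With no constraint there are C(16,6) = 8008 possible selections.
Selections missing a whole group: no independents → C(12,6) = 924; no Republicans → C(11,6) = 462; no Democrats → C(9,6) = 84.
Add back selections omitting two groups (i.e. drawn from a single group): C(4,6) + C(5,6) + C(7,6) = 7.
By inclusion–exclusion: 8008 − 1470 + 7 = 6545.

6545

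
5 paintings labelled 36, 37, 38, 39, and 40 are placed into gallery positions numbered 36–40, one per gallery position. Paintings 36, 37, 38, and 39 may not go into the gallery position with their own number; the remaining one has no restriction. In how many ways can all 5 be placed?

Let Aᵢ (for 36 ≤ i ≤ 39) be the placements that put painting i in its forbidden gallery position. Any j of these fix j positions, leaving (5−j)! ways to fill the rest, and there are C(4,j) ways to pick which j.
By inclusion–exclusion, the number of valid placements is Σ_{j=0}^{4} (−1)^j C(4,j)·(5−j)!.
Computing: 120 − 96 + 36 − 8 + 1 = 53.

53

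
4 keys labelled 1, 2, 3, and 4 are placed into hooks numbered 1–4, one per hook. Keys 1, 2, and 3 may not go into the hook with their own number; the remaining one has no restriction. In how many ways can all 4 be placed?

Let Aᵢ (for i ∈ {1, 2, 3}) be the placements that put key i in its forbidden hook. Any j of these fix j positions, leaving (4−j)! ways to fill the rest, and there are C(3,j) ways to pick which j.
By inclusion–exclusion, the number of valid placements is Σ_{j=0}^{3} (−1)^j C(3,j)·(4−j)!.
Computing: 24 − 18 + 6 − 1 = 11.

11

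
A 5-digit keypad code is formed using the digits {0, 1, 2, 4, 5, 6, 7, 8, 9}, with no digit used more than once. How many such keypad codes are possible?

With no repetition, fill the 5 digits in order: 9 choices, then 8, down to 5.
9 × 8 × 7 × 6 × 5 = 15120.

15120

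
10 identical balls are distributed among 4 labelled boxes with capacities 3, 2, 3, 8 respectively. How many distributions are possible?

44

Ignoring the caps, the number of non-negative solutions to x_1+…+x_4 = 10 is C(13,3) = 286.
Subtract solutions that violate a single cap (substitute x_i' = x_i − (cap_i+1)): x_1 ≥ 4 gives C(9,3) = 84; x_2 ≥ 3 gives C(10,3) = 120; x_3 ≥ 4 gives C(9,3) = 84; x_4 ≥ 9 gives C(4,3) = 4. Together 292.
Add back pairs where two caps are both exceeded: 20 + 10 + 0 + 20 + 0 + 0 = 50.
By inclusion–exclusion the count is 286 − 292 + 50 = 44.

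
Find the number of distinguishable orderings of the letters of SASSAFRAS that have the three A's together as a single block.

210

Treat the 3 copies of A as a single block. The multiset to arrange is then {AAA, F, R, S, S, S, S}, 7 items in all.
That gives (7)!/(4!) = 210 arrangements.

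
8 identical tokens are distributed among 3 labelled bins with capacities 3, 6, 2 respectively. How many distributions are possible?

9

By stars and bars, unrestricted non-negative solutions to x_1+…+x_3 = 8 number C(8+2,2) = 45.
Subtract solutions that violate a single cap (substitute x_i' = x_i − (cap_i+1)): x_1 ≥ 4 gives C(6,2) = 15; x_2 ≥ 7 gives C(3,2) = 3; x_3 ≥ 3 gives C(7,2) = 21. Together 39.
Add back pairs where two caps are both exceeded: 0 + 3 + 0 = 3.
By inclusion–exclusion the count is 45 − 39 + 3 = 9.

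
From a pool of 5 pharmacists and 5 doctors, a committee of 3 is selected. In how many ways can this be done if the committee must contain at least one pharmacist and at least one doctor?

100

With no constraint there are C(10,3) = 120 possible selections.
Selections missing a whole group: no pharmacists → C(5,3) = 10; no doctors → C(5,3) = 10.
Both groups omitted at once is impossible, so 120 − 20 = 100.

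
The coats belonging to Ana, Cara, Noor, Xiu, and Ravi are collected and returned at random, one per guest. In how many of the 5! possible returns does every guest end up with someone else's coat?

This is the derangement count D_5: permutations of 5 items with no fixed point.
By inclusion–exclusion this is Σ_{j=0}^{5} (−1)^j C(5,j)·(5−j)!.
Computing: 120 − 120 + 60 − 20 + 5 − 1 = 44.

44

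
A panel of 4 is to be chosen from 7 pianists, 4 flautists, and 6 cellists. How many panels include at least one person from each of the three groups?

Unrestricted: C(17,4) = 2380 ways to pick any 4 of the 17.
Subtract selections that omit an entire group: no pianists → C(10,4) = 210; no flautists → C(13,4) = 715; no cellists → C(11,4) = 330.
Add back selections omitting two groups (i.e. drawn from a single group): C(7,4) + C(4,4) + C(6,4) = 51.
By inclusion–exclusion: 2380 − 1255 + 51 = 1176.

1176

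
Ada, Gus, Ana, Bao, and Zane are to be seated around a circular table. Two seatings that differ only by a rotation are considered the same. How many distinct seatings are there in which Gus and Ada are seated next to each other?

Glue Gus and Ada into a block (2 internal orders). Seating 4 units around a circle gives (3)! arrangements.
So 2 × (3)! = 2 × 6 = 12.

12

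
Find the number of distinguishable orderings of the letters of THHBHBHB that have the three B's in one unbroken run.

30

Treat the 3 copies of B as a single block. The multiset to arrange is then {BBB, H, H, H, H, T}, 6 items in all.
That gives (6)!/(4!) = 30 arrangements.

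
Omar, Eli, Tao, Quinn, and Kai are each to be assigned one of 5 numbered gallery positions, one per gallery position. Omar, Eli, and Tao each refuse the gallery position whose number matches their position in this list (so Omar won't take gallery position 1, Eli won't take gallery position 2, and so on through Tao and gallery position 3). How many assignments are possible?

64

Let Aᵢ (for i ∈ {1, 2, 3}) be the placements that put person i in their forbidden gallery position. Any j of these fix j positions, leaving (5−j)! ways to fill the rest, and there are C(3,j) ways to pick which j.
By inclusion–exclusion, the number of valid placements is Σ_{j=0}^{3} (−1)^j C(3,j)·(5−j)!.
Computing: 120 − 72 + 18 − 2 = 64.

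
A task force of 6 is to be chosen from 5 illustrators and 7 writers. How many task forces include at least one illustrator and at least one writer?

917

Unrestricted: C(12,6) = 924 ways to pick any 6 of the 12.
Subtract selections that omit an entire group: no illustrators → C(7,6) = 7; no writers → C(5,6) = 0.
Both groups omitted at once is impossible, so 924 − 7 = 917.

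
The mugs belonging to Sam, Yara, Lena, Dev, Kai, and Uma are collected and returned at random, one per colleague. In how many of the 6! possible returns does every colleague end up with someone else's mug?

Let Aᵢ be the assignments in which colleague i gets their own mug. We want the size of the complement of A₁∪…∪A_6.
By inclusion–exclusion this is Σ_{j=0}^{6} (−1)^j C(6,j)·(6−j)!.
Computing: 720 − 720 + 360 − 120 + 30 − 6 + 1 = 265.

265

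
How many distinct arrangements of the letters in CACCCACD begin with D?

21

Fix D in the first position and arrange the remaining 7 letters.
Those 7 letters have A appearing twice and C appearing 5 times, giving (7)!/(5!·2!) = 21.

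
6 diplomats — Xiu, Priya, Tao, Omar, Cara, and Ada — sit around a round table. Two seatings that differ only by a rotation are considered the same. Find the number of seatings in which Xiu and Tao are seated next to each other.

48

Glue Xiu and Tao into a block (2 internal orders). Seating 5 units around a circle gives (4)! arrangements.
So 2 × (4)! = 2 × 24 = 48.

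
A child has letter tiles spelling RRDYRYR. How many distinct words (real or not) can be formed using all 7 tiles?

105

Letter multiplicities in RRDYRYR: D×1, R×4, Y×2.
Dividing 7! = 5040 by 4!·2! = 48 for the repeated letters gives 105.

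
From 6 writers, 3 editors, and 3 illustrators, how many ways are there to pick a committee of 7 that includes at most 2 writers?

96

Split by how many writers are chosen (0 through 2).
Sum: C(6,0)·C(6,7) + C(6,1)·C(6,6) + C(6,2)·C(6,5) = 0 + 6 + 90 = 96.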